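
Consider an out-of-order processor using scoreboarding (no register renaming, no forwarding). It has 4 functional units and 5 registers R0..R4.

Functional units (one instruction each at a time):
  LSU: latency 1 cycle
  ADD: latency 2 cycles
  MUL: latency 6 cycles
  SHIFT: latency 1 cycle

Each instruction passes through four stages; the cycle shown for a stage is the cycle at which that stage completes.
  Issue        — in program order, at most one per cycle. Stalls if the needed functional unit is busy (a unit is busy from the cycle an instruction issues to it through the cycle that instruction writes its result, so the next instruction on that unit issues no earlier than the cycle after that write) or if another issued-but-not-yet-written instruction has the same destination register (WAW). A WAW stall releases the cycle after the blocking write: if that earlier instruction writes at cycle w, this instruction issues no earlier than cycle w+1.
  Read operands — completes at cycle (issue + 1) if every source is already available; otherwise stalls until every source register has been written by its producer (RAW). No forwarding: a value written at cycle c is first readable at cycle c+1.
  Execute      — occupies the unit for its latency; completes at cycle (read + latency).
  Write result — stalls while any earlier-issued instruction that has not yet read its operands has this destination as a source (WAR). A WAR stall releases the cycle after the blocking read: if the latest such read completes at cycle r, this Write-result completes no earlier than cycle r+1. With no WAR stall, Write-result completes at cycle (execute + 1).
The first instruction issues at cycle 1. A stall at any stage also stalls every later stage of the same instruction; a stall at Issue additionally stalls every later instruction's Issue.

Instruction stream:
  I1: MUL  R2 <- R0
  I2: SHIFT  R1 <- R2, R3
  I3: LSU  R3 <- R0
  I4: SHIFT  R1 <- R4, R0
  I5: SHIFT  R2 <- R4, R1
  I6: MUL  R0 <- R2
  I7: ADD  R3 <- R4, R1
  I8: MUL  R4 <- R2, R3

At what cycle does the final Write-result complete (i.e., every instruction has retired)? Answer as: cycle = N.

cycle = 37

I1: IS=1 RO=2 EX=8 WR=9
I2: IS=2 RO=10 EX=11 WR=12  [RAW R2: wait I1 write@9]
I3: IS=3 RO=4 EX=5 WR=11  [WAR R3: wait I2 read@10]
I4: IS=13 RO=14 EX=15 WR=16  [struct: SHIFT busy until I2 writes@12]
I5: IS=17 RO=18 EX=19 WR=20  [struct: SHIFT busy until I4 writes@16]
I6: IS=18 RO=21 EX=27 WR=28  [RAW R2: wait I5 write@20]
I7: IS=19 RO=20 EX=22 WR=23
I8: IS=29 RO=30 EX=36 WR=37  [struct: MUL busy until I6 writes@28]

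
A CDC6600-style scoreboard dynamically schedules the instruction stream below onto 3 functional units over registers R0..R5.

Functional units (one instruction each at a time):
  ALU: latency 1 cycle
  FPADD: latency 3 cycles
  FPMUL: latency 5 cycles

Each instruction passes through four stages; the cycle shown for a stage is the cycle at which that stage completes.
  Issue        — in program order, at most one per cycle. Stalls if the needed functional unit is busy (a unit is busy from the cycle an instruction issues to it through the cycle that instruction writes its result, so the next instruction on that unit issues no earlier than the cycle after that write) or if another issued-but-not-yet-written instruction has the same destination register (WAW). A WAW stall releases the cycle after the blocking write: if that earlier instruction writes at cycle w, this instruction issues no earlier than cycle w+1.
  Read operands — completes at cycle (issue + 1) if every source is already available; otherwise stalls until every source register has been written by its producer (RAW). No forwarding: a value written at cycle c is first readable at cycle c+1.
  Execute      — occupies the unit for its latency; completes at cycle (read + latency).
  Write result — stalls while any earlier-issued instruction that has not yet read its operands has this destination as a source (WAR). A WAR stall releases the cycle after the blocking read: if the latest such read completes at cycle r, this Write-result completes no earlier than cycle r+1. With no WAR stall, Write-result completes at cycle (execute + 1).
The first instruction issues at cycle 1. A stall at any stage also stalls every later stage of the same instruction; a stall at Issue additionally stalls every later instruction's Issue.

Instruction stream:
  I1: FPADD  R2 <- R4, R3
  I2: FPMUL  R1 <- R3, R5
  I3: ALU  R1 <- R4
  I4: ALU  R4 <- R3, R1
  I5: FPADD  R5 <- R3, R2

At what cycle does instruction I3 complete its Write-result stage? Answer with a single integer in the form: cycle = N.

1) issue 1, read 2, done 5, write 6
2) issue 2, read 3, done 8, write 9
3) issue 10, read 11, done 12, write 13  <WAW R1: wait I2 write@9>
4) issue 14, read 15, done 16, write 17  <struct: ALU busy until I3 writes@13>
5) issue 15, read 16, done 19, write 20

cycle = 13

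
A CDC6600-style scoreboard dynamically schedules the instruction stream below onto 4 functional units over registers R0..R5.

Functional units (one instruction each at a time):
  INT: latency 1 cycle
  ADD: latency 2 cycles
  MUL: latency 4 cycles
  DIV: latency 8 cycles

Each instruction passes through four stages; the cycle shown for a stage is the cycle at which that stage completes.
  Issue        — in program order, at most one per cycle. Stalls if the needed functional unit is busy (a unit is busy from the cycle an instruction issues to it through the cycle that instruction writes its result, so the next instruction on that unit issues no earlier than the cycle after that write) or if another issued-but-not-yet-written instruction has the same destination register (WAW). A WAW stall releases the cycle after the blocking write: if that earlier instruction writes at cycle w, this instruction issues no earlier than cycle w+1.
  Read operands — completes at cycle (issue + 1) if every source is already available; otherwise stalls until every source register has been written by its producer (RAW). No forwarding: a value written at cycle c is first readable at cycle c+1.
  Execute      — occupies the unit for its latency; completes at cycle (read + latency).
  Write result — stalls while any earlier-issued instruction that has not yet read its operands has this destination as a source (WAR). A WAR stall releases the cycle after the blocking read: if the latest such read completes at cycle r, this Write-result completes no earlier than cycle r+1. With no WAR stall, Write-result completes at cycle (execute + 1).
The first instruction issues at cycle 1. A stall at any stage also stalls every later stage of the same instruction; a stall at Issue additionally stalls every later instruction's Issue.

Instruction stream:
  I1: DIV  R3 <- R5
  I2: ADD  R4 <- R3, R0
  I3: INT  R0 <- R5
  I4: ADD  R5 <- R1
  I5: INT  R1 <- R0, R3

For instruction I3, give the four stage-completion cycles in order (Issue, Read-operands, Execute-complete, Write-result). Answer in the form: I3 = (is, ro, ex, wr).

cycle 1: I1 dispatched to DIV
cycle 2: I1 operands ready | I2 dispatched to ADD
cycle 3: I3 dispatched to INT
cycle 4: I3 operands ready
cycle 5: I3 complete
cycle 10: I1 complete
cycle 11: R3←I1
cycle 12: I2 operands ready
cycle 13: R0←I3
cycle 14: I2 complete
cycle 15: R4←I2
cycle 16: I4 dispatched to ADD
cycle 17: I4 operands ready | I5 dispatched to INT
cycle 18: I5 operands ready
cycle 19: I4 complete | I5 complete
cycle 20: R5←I4 | R1←I5

I3 = (3, 4, 5, 13)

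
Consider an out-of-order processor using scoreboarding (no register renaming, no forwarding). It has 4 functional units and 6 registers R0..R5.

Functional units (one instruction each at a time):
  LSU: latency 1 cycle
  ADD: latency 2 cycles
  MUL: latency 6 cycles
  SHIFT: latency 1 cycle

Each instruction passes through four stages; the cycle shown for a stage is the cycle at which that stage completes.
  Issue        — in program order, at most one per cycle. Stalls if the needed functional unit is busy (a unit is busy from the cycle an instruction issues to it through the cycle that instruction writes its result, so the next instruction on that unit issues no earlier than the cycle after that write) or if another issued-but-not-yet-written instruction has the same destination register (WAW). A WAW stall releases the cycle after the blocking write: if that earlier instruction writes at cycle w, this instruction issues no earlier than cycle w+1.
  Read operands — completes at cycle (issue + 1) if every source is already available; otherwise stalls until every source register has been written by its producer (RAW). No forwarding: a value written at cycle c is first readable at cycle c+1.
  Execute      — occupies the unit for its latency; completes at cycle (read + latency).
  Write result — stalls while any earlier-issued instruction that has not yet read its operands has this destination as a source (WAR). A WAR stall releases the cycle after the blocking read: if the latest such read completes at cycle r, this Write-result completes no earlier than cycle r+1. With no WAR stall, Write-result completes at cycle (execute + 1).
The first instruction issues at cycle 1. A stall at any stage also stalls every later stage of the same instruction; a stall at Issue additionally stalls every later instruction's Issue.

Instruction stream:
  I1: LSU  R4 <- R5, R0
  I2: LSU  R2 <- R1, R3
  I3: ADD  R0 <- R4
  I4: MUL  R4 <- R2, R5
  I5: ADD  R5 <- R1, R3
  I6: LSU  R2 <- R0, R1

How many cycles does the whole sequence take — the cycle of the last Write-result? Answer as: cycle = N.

cycle = 16

cycle 1: issue I1 (LSU)
cycle 2: I1 read-ops
cycle 3: I1 finished on LSU
cycle 4: I1→R4
cycle 5: issue I2 (LSU)
cycle 6: I2 read-ops, issue I3 (ADD)
cycle 7: I2 finished on LSU, I3 read-ops, issue I4 (MUL)
cycle 8: I2→R2
cycle 9: I3 finished on ADD, I4 read-ops
cycle 10: I3→R0
cycle 11: issue I5 (ADD)
cycle 12: I5 read-ops, issue I6 (LSU)
cycle 13: I6 read-ops
cycle 14: I5 finished on ADD, I6 finished on LSU
cycle 15: I4 finished on MUL, I5→R5, I6→R2
cycle 16: I4→R4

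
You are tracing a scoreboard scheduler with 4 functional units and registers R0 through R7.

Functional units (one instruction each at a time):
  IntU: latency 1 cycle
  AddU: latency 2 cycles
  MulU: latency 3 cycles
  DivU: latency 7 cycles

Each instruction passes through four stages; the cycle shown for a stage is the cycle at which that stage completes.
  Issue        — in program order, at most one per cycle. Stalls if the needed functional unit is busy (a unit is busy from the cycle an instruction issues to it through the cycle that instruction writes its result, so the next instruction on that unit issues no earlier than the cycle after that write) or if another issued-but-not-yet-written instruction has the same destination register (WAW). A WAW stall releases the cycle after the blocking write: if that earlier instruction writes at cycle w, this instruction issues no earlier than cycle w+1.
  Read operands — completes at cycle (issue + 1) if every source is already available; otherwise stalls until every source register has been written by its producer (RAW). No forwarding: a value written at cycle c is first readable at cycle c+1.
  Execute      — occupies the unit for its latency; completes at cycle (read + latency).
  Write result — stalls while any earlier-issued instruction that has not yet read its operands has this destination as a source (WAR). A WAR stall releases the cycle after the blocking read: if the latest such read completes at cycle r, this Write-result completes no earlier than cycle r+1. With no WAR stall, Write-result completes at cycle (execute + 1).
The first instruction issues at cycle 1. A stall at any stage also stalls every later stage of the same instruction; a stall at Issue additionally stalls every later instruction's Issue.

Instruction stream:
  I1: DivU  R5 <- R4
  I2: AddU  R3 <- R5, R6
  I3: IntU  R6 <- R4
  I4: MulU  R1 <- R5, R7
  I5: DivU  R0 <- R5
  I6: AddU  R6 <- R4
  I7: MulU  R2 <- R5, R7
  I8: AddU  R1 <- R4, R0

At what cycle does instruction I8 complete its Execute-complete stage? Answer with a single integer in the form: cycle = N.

cycle 1: issue I1 (DivU)
cycle 2: I1 read-ops · issue I2 (AddU)
cycle 3: issue I3 (IntU)
cycle 4: I3 read-ops · issue I4 (MulU)
cycle 5: I3 finished on IntU
cycle 9: I1 finished on DivU
cycle 10: I1→R5
cycle 11: I2 read-ops · I4 read-ops · issue I5 (DivU)
cycle 12: I3→R6 · I5 read-ops
cycle 13: I2 finished on AddU
cycle 14: I2→R3 · I4 finished on MulU
cycle 15: I4→R1 · issue I6 (AddU)
cycle 16: I6 read-ops · issue I7 (MulU)
cycle 17: I7 read-ops
cycle 18: I6 finished on AddU
cycle 19: I5 finished on DivU · I6→R6
cycle 20: I5→R0 · I7 finished on MulU · issue I8 (AddU)
cycle 21: I7→R2 · I8 read-ops
cycle 23: I8 finished on AddU
cycle 24: I8→R1

cycle = 23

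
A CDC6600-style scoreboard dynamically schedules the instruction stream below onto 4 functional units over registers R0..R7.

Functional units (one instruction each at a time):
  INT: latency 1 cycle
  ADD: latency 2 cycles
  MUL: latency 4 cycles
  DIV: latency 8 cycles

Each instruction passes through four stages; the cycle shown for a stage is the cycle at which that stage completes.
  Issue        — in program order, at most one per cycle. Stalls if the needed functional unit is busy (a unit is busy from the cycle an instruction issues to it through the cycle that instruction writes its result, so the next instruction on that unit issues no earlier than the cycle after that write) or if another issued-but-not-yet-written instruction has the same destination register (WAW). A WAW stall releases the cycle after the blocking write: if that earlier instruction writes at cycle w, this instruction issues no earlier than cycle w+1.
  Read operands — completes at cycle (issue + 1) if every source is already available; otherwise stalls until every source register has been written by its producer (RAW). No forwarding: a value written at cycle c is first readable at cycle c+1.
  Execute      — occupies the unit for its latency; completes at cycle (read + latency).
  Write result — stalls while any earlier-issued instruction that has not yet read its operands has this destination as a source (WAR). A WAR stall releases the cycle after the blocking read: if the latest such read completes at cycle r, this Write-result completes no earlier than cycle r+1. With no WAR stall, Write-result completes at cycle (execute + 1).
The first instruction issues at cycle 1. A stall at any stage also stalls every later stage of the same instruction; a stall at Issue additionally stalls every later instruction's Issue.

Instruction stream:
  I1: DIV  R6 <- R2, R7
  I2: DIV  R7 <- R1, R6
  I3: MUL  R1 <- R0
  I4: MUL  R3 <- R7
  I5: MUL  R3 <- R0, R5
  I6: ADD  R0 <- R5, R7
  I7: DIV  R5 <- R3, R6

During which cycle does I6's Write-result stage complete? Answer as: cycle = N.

cycle = 34

c1: I1→DIV
c2: I1 RO
c10: I1 EX
c11: I1 WR R6
c12: I2→DIV
c13: I2 RO; I3→MUL
c14: I3 RO
c18: I3 EX
c19: I3 WR R1
c20: I4→MUL
c21: I2 EX
c22: I2 WR R7
c23: I4 RO
c27: I4 EX
c28: I4 WR R3
c29: I5→MUL
c30: I5 RO; I6→ADD
c31: I6 RO; I7→DIV
c33: I6 EX
c34: I5 EX; I6 WR R0
c35: I5 WR R3
c36: I7 RO
c44: I7 EX
c45: I7 WR R5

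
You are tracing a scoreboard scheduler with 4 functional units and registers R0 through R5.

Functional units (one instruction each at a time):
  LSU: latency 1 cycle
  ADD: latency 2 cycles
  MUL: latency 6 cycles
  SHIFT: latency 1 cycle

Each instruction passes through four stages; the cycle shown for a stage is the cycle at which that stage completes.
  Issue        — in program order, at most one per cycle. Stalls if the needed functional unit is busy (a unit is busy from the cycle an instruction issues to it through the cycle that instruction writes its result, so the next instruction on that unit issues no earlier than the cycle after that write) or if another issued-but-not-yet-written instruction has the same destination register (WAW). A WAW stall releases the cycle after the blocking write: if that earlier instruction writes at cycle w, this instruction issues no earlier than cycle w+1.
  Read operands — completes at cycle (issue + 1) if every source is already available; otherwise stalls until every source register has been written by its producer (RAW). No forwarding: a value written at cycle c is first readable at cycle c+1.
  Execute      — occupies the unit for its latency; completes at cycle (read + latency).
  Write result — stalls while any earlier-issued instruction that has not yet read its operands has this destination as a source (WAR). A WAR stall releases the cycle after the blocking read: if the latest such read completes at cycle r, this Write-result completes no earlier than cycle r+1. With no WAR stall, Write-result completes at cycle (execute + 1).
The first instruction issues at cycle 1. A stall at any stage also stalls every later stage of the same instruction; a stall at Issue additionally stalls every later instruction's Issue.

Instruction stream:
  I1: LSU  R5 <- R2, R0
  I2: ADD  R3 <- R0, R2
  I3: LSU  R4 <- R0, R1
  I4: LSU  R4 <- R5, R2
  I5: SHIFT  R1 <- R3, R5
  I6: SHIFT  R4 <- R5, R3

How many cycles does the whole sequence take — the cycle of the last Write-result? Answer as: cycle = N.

cycle = 17

  I1 | 1 | 2 | 3 | 4
  I2 | 2 | 3 | 5 | 6
  I3 | 5 | 6 | 7 | 8   struct: LSU busy until I1 writes@4
  I4 | 9 | 10 | 11 | 12   struct: LSU busy until I3 writes@8
  I5 | 10 | 11 | 12 | 13
  I6 | 14 | 15 | 16 | 17   struct: SHIFT busy until I5 writes@13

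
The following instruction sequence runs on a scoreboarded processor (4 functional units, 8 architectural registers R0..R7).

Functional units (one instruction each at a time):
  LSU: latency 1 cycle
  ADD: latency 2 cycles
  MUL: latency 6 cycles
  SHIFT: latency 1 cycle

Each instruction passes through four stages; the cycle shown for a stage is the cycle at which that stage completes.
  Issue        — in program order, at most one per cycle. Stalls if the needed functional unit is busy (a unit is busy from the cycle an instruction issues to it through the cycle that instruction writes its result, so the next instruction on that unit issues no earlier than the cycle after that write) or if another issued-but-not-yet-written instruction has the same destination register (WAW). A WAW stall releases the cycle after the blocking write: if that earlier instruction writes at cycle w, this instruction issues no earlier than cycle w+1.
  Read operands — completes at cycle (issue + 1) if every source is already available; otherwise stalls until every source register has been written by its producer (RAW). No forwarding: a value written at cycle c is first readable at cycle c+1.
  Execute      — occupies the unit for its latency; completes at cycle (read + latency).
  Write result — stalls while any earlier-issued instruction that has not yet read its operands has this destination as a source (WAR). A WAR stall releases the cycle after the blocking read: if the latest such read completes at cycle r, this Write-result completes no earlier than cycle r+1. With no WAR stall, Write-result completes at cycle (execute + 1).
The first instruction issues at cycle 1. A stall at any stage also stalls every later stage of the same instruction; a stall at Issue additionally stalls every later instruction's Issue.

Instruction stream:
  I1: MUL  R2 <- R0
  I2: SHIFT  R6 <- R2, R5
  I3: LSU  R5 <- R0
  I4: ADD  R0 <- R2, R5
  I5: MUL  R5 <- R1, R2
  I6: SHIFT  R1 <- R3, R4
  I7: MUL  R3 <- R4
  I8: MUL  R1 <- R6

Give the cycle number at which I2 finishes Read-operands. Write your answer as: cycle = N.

  I1 | 1 | 2 | 8 | 9
  I2 | 2 | 10 | 11 | 12   RAW R2: wait I1 write@9
  I3 | 3 | 4 | 5 | 11   WAR R5: wait I2 read@10
  I4 | 4 | 12 | 14 | 15   RAW R5: wait I3 write@11
  I5 | 12 | 13 | 19 | 20   WAW R5: wait I3 write@11
  I6 | 13 | 14 | 15 | 16
  I7 | 21 | 22 | 28 | 29   struct: MUL busy until I5 writes@20
  I8 | 30 | 31 | 37 | 38   struct: MUL busy until I7 writes@29

cycle = 10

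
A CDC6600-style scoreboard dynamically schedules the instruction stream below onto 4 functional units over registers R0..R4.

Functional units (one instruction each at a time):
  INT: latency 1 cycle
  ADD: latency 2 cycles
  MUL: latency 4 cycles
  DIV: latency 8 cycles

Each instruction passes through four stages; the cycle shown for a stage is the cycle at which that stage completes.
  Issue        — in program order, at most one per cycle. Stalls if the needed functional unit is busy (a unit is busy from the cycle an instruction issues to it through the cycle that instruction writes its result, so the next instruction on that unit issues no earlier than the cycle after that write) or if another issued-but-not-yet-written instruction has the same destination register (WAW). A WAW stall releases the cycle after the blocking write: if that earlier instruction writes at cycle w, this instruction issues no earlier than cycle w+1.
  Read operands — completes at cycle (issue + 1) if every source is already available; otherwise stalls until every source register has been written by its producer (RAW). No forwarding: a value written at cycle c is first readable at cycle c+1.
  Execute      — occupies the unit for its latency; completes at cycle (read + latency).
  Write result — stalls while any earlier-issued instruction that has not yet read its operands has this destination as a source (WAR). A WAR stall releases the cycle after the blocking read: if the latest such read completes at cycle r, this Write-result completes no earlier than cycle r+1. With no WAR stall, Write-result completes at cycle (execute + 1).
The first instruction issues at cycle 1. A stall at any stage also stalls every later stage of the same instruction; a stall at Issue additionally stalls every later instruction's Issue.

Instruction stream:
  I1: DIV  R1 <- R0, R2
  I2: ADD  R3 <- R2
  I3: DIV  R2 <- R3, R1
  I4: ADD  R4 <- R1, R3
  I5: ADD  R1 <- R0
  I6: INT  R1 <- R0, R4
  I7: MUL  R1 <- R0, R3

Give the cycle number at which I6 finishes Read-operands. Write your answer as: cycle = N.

[1] I1 issues→DIV
[2] I1 reads; I2 issues→ADD
[3] I2 reads
[5] I2 exec-done
[6] I2 writes R3
[10] I1 exec-done
[11] I1 writes R1
[12] I3 issues→DIV
[13] I3 reads; I4 issues→ADD
[14] I4 reads
[16] I4 exec-done
[17] I4 writes R4
[18] I5 issues→ADD
[19] I5 reads
[21] I3 exec-done; I5 exec-done
[22] I3 writes R2; I5 writes R1
[23] I6 issues→INT
[24] I6 reads
[25] I6 exec-done
[26] I6 writes R1
[27] I7 issues→MUL
[28] I7 reads
[32] I7 exec-done
[33] I7 writes R1

cycle = 24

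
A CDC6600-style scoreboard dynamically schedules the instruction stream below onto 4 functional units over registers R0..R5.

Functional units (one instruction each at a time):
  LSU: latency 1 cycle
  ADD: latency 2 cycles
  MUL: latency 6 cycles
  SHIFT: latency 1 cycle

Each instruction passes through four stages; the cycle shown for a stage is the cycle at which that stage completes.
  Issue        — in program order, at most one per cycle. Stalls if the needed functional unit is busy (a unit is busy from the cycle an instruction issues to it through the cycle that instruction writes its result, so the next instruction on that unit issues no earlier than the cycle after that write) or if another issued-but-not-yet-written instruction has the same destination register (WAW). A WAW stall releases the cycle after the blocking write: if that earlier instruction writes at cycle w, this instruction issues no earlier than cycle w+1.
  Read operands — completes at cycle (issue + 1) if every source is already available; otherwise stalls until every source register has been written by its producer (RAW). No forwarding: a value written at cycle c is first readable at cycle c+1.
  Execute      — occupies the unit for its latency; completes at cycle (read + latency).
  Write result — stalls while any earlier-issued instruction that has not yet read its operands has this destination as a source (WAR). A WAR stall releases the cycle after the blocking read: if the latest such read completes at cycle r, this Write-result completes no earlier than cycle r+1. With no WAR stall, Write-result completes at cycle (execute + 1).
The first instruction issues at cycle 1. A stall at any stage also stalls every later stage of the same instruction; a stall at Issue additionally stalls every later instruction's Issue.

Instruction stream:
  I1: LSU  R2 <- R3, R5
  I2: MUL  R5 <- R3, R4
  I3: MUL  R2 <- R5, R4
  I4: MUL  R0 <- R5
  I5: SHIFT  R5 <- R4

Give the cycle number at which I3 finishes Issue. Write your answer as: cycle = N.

cycle = 11

t=1  issue I1 (LSU)
t=2  I1 read-ops; issue I2 (MUL)
t=3  I1 finished on LSU; I2 read-ops
t=4  I1→R2
t=9  I2 finished on MUL
t=10  I2→R5
t=11  issue I3 (MUL)
t=12  I3 read-ops
t=18  I3 finished on MUL
t=19  I3→R2
t=20  issue I4 (MUL)
t=21  I4 read-ops; issue I5 (SHIFT)
t=22  I5 read-ops
t=23  I5 finished on SHIFT
t=24  I5→R5
t=27  I4 finished on MUL
t=28  I4→R0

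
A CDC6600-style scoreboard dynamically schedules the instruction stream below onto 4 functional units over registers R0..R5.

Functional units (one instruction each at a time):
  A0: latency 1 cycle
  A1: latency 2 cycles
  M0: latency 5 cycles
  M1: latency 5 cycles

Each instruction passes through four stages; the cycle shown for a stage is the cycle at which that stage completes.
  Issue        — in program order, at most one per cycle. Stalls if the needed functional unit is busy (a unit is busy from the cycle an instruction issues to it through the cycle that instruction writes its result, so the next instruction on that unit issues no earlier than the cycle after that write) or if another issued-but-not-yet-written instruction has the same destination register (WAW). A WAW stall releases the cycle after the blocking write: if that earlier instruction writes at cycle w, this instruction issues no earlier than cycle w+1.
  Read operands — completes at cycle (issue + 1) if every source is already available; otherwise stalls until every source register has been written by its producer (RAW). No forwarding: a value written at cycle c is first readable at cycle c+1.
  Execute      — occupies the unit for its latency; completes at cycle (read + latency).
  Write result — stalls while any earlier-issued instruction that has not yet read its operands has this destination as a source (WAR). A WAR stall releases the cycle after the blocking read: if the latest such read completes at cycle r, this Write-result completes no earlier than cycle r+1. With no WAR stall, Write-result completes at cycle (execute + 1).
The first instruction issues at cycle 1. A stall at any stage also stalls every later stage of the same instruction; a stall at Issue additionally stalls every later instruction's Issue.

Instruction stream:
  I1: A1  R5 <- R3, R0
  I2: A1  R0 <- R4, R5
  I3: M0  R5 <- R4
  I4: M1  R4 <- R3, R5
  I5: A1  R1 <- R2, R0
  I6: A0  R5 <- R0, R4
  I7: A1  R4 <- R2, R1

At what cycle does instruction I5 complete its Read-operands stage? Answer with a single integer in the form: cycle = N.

c1: I1 issues→A1
c2: I1 reads
c4: I1 exec-done
c5: I1 writes R5
c6: I2 issues→A1
c7: I2 reads | I3 issues→M0
c8: I3 reads | I4 issues→M1
c9: I2 exec-done
c10: I2 writes R0
c11: I5 issues→A1
c12: I5 reads
c13: I3 exec-done
c14: I3 writes R5 | I5 exec-done
c15: I4 reads | I5 writes R1 | I6 issues→A0
c20: I4 exec-done
c21: I4 writes R4
c22: I6 reads | I7 issues→A1
c23: I6 exec-done | I7 reads
c24: I6 writes R5
c25: I7 exec-done
c26: I7 writes R4

cycle = 12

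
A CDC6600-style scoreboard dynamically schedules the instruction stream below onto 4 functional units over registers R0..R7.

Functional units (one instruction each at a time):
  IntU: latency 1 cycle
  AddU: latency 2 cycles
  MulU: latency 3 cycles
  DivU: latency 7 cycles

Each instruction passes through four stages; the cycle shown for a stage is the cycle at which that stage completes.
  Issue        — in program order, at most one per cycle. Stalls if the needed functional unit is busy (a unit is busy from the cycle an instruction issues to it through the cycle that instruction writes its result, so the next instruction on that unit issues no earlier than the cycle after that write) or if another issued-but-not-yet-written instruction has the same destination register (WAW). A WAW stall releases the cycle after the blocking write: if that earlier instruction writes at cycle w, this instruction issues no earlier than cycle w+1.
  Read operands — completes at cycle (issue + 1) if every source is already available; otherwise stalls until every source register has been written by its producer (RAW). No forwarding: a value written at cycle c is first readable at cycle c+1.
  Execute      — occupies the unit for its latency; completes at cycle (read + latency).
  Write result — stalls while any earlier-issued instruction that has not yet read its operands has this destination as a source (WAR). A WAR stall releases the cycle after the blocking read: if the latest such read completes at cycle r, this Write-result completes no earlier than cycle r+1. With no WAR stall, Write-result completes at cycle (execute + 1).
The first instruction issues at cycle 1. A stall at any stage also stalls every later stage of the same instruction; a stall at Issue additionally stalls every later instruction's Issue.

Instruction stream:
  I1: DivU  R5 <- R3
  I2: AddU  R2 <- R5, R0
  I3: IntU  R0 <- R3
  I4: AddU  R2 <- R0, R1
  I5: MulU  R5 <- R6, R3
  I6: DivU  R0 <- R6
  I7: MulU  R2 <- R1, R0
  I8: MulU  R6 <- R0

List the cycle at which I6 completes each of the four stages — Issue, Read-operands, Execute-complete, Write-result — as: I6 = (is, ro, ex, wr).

[1] I1 issues→DivU
[2] I1 reads · I2 issues→AddU
[3] I3 issues→IntU
[4] I3 reads
[5] I3 exec-done
[9] I1 exec-done
[10] I1 writes R5
[11] I2 reads
[12] I3 writes R0
[13] I2 exec-done
[14] I2 writes R2
[15] I4 issues→AddU
[16] I4 reads · I5 issues→MulU
[17] I5 reads · I6 issues→DivU
[18] I4 exec-done · I6 reads
[19] I4 writes R2
[20] I5 exec-done
[21] I5 writes R5
[22] I7 issues→MulU
[25] I6 exec-done
[26] I6 writes R0
[27] I7 reads
[30] I7 exec-done
[31] I7 writes R2
[32] I8 issues→MulU
[33] I8 reads
[36] I8 exec-done
[37] I8 writes R6

I6 = (17, 18, 25, 26)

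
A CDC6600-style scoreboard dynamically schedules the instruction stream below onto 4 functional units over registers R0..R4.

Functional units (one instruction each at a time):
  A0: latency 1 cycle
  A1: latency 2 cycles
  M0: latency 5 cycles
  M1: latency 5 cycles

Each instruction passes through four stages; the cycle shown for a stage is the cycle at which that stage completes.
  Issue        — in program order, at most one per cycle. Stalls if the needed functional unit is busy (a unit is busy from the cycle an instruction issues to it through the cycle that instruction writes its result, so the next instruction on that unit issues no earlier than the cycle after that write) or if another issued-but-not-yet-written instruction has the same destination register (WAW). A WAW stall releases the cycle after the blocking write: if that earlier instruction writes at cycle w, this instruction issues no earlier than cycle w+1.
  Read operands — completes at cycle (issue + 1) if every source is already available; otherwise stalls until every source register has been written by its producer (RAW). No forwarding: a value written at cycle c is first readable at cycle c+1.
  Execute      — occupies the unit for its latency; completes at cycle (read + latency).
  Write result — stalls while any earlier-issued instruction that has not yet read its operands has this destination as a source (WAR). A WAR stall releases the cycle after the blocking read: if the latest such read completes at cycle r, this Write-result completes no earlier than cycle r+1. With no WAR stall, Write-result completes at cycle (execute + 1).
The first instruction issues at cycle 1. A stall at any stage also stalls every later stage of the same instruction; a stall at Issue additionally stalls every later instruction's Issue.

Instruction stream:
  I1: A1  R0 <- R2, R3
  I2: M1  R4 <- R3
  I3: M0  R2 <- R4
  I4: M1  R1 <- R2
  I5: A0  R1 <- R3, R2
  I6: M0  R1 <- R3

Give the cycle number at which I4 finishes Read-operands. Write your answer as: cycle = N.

cycle 1: I1 dispatched to A1
cycle 2: I1 operands ready | I2 dispatched to M1
cycle 3: I2 operands ready | I3 dispatched to M0
cycle 4: I1 complete
cycle 5: R0←I1
cycle 8: I2 complete
cycle 9: R4←I2
cycle 10: I3 operands ready | I4 dispatched to M1
cycle 15: I3 complete
cycle 16: R2←I3
cycle 17: I4 operands ready
cycle 22: I4 complete
cycle 23: R1←I4
cycle 24: I5 dispatched to A0
cycle 25: I5 operands ready
cycle 26: I5 complete
cycle 27: R1←I5
cycle 28: I6 dispatched to M0
cycle 29: I6 operands ready
cycle 34: I6 complete
cycle 35: R1←I6

cycle = 17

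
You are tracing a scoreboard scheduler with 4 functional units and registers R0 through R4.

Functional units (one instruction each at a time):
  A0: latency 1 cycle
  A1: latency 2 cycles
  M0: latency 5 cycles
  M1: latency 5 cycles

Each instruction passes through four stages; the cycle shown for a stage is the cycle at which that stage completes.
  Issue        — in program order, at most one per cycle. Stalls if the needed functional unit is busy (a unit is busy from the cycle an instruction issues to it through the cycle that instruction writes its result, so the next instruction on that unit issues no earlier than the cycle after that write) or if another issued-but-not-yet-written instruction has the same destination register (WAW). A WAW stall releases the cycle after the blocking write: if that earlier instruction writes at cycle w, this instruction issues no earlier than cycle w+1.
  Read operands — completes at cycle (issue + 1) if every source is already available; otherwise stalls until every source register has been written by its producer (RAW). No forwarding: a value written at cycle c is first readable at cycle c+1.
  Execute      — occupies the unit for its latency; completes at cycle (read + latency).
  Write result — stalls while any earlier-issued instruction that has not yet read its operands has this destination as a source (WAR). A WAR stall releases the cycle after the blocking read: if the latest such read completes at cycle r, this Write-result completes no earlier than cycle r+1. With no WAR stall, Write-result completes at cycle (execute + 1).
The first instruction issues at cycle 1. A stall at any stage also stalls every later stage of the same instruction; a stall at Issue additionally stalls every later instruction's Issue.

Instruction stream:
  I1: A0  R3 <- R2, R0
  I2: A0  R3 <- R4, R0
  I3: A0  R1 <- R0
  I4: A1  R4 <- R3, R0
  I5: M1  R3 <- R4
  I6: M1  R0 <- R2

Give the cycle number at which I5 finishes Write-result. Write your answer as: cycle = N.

cycle = 21

cycle 1: issue I1 (A0)
cycle 2: I1 read-ops
cycle 3: I1 finished on A0
cycle 4: I1→R3
cycle 5: issue I2 (A0)
cycle 6: I2 read-ops
cycle 7: I2 finished on A0
cycle 8: I2→R3
cycle 9: issue I3 (A0)
cycle 10: I3 read-ops · issue I4 (A1)
cycle 11: I3 finished on A0 · I4 read-ops · issue I5 (M1)
cycle 12: I3→R1
cycle 13: I4 finished on A1
cycle 14: I4→R4
cycle 15: I5 read-ops
cycle 20: I5 finished on M1
cycle 21: I5→R3
cycle 22: issue I6 (M1)
cycle 23: I6 read-ops
cycle 28: I6 finished on M1
cycle 29: I6→R0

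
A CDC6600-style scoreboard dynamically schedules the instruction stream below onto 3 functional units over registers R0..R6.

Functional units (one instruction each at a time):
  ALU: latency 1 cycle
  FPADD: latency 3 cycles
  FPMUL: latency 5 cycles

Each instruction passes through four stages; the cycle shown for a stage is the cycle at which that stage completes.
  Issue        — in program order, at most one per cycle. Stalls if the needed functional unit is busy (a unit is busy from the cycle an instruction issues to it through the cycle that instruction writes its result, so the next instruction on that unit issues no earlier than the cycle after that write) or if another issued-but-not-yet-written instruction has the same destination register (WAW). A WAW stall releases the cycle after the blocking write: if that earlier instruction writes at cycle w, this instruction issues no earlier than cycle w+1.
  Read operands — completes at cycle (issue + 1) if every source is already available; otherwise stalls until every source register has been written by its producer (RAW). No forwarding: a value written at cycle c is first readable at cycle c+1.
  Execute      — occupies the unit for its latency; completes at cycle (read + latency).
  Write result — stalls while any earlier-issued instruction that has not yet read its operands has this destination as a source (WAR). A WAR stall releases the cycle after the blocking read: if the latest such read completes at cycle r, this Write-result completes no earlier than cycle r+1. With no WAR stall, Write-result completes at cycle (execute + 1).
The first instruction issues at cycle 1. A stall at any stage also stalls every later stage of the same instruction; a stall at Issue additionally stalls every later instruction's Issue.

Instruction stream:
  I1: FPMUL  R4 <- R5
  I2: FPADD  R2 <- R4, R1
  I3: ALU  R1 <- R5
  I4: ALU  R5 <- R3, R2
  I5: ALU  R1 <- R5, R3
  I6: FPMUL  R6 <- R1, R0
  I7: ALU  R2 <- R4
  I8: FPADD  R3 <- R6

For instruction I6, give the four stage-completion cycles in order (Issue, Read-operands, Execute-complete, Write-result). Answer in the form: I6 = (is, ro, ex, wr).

[1] I1 dispatched to FPMUL
[2] I1 operands ready | I2 dispatched to FPADD
[3] I3 dispatched to ALU
[4] I3 operands ready
[5] I3 complete
[7] I1 complete
[8] R4←I1
[9] I2 operands ready
[10] R1←I3
[11] I4 dispatched to ALU
[12] I2 complete
[13] R2←I2
[14] I4 operands ready
[15] I4 complete
[16] R5←I4
[17] I5 dispatched to ALU
[18] I5 operands ready | I6 dispatched to FPMUL
[19] I5 complete
[20] R1←I5
[21] I6 operands ready | I7 dispatched to ALU
[22] I7 operands ready | I8 dispatched to FPADD
[23] I7 complete
[24] R2←I7
[26] I6 complete
[27] R6←I6
[28] I8 operands ready
[31] I8 complete
[32] R3←I8

I6 = (18, 21, 26, 27)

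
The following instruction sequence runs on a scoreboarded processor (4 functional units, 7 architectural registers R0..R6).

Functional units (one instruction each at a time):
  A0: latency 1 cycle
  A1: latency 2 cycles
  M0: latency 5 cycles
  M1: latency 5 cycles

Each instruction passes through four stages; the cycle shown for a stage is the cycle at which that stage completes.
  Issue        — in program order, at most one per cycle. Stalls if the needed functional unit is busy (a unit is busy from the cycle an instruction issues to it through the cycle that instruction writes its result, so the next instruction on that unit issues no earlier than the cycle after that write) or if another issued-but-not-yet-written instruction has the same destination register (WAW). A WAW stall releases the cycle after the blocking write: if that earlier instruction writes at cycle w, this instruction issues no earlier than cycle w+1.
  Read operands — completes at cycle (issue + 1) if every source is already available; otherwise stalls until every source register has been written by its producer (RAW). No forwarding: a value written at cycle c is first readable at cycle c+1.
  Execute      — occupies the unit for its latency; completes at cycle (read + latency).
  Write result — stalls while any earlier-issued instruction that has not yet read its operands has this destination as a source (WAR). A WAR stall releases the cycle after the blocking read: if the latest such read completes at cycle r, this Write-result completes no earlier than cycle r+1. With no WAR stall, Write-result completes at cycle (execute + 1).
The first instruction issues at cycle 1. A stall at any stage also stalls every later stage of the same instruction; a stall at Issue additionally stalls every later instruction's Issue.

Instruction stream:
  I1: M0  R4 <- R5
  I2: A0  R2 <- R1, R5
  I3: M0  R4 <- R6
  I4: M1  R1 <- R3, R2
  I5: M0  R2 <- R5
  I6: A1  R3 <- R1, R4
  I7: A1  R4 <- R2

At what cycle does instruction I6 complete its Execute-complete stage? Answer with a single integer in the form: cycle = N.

1) issue 1, read 2, done 7, write 8
2) issue 2, read 3, done 4, write 5
3) issue 9, read 10, done 15, write 16  <struct: M0 busy until I1 writes@8>
4) issue 10, read 11, done 16, write 17
5) issue 17, read 18, done 23, write 24  <struct: M0 busy until I3 writes@16>
6) issue 18, read 19, done 21, write 22
7) issue 23, read 25, done 27, write 28  <struct: A1 busy until I6 writes@22 / RAW R2: wait I5 write@24>

cycle = 21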